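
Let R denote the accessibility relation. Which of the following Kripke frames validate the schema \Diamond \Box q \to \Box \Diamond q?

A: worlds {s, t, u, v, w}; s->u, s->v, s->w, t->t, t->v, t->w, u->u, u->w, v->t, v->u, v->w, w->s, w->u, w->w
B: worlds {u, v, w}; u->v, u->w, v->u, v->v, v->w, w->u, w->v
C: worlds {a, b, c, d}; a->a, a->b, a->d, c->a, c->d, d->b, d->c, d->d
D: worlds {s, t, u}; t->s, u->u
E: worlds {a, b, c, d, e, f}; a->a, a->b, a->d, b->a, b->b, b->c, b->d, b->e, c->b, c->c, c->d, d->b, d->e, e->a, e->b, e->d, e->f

A, B

The schema corresponds to convergence: \forall x \forall y \forall z (Rxy \wedge Rxz \to \exists w (Ryw \wedge Rzw)).
A: ✓.
B: ✓.
C: fails — Rab and Rab but b and b have no common successor.
D: fails — Rts and Rts but s and s have no common successor.
E: fails — Reb and Ref but b and f have no common successor.
Valid on: A, B.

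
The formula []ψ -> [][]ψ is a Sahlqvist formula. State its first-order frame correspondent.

Transitivity

Suppose □ψ→□□ψ is valid. Take Rxy, Ryz and set V(ψ)={w : Rxw}. Then □ψ at x, so □□ψ at x, so □ψ at y, so ψ at z, i.e. Rxz.
Conversely, on a frame with transitivity the schema holds at every world under every valuation.
So the correspondent is transitivity.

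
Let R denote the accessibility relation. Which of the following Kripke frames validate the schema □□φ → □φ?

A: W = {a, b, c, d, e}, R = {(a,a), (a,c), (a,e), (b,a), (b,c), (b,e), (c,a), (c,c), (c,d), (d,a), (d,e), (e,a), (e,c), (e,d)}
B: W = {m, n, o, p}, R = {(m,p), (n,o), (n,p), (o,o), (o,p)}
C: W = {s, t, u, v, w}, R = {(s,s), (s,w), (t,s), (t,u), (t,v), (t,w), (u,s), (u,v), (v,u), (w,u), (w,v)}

A

Frame correspondent (Sahlqvist): ∀x ∀y (Rxy → ∃z (Rxz ∧ Rzy)) — i.e. density.
A: condition met.
B: fails — Rmp but no z with Rmz and Rzp.
C: fails — Ruv but no z with Ruz and Rzv.
Valid on: A.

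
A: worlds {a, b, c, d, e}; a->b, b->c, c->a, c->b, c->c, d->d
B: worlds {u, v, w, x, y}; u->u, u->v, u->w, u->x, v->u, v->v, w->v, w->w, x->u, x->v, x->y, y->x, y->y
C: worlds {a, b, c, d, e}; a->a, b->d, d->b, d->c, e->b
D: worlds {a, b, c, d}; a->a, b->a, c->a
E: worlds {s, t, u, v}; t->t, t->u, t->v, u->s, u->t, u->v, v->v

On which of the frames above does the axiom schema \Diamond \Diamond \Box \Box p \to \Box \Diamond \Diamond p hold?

The schema corresponds to a generalized confluence (Geach) condition: \forall x \forall y \forall z ((x R^2 y \wedge xRz) \to \exists w (y R^2 w \wedge z R^2 w)).
A: ✓.
B: ✓.
C: fails — bR²b, bRd but no w with bR²w and dR²w.
D: ✓.
E: fails — tR²s, tRt but no w with sR²w and tR²w.

A, B, D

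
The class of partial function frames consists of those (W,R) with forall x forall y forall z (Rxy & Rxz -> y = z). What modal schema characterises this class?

◇p → □p

The condition is partial functionality. The CD schema ◇p → □p defines it.
Suppose ◇p→□p is valid. Take Rxy, Rxz and set V(p)={y}. Then ◇p at x, so □p at x, so p at z, i.e. z=y.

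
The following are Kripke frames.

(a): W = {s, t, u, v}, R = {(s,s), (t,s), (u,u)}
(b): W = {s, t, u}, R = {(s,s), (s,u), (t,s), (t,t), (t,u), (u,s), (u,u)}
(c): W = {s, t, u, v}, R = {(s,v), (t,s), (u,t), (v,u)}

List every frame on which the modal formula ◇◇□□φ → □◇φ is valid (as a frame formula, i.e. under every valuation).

The schema corresponds to a generalized confluence (Geach) condition: ∀x ∀y ∀z ((xR²y ∧ xRz) → ∃w (yR²w ∧ zRw)).
(a): holds.
(b): holds.
(c): fails — sR²u, sRv but no w with uR²w and vRw.

(a), (b)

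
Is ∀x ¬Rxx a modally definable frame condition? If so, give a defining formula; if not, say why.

Any modally definable frame class is closed under surjective bounded morphisms.
The 5-cycle (worlds w0,w1,w2,w3,w4 with w0→w1→w2→w3→w4→w0) is irreflexive, and the map sending every world to a single reflexive point • is a surjective bounded morphism (forth: every edge maps to (•,•); back: every world has a successor). So any modal formula valid on the 5-cycle is also valid on the reflexive point, which is not irreflexive.
So no modal formula (or set of formulas) defines exactly the irreflexive frames.

No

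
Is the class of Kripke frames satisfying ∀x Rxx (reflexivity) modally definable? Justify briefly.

Yes: it is reflexivity, defined by the T schema □p → p.

Definable; □p → p defines it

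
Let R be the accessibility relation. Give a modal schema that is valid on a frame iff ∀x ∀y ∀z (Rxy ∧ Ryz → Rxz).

A defining formula is □r → □□r (the 4 axiom).

□r → □□r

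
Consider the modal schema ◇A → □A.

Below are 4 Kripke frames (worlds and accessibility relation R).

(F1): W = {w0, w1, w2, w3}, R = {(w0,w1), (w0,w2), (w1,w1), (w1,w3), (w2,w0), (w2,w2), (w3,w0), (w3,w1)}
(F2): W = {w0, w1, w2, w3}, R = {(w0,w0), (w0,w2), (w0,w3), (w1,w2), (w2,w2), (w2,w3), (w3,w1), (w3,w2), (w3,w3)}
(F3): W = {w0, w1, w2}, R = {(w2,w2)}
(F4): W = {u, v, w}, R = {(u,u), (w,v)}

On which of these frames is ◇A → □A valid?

Frame correspondent (Sahlqvist): ∀x ∀y ∀z (Rxy ∧ Rxz → y = z) — i.e. partial functionality.
(F1): fails — w0 sees both w1 and w2.
(F2): fails — w0 sees both w0 and w2.
(F3): holds.
(F4): holds.

(F3), (F4)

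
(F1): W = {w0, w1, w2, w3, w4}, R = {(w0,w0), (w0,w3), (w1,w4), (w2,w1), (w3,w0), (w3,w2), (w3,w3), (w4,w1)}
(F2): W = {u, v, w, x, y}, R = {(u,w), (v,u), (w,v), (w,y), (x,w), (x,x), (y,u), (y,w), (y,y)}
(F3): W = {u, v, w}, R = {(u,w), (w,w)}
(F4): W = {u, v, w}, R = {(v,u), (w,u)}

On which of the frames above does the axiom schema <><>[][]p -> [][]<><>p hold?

Frame correspondent (Sahlqvist): forall x forall y forall z ((x R^2 y & x R^2 z) -> exists w (y R^2 w & z R^2 w)) — i.e. a generalized confluence (Geach) condition.
(F1): fails — w0R²w0, w0R²w2 but no w with w0R²w and w2R²w.
(F2): fails — yR²u, yR²v but no t with uR²t and vR²t.
(F3): condition met.
(F4): condition met.

(F3), (F4)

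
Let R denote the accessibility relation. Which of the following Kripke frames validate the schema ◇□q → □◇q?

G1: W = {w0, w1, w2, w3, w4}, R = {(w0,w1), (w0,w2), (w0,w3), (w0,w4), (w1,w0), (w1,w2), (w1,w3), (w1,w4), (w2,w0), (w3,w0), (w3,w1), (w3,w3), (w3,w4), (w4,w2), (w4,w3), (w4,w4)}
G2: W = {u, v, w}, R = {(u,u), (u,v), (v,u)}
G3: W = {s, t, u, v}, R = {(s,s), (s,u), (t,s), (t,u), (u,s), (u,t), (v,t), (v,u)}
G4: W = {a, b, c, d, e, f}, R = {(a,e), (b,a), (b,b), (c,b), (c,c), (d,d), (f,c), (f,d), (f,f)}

The schema corresponds to convergence: ∀x ∀y ∀z (Rxy ∧ Rxz → ∃w (Ryw ∧ Rzw)).
G1: fails — Rw0w4 and Rw0w2 but w4 and w2 have no common successor.
G2: condition met.
G3: condition met.
G4: fails — Rae and Rae but e and e have no common successor.

G2, G3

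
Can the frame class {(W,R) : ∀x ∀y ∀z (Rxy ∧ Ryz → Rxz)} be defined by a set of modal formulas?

Yes: it is transitivity, defined by the 4 schema □q → □□q.

Yes, by □q → □□q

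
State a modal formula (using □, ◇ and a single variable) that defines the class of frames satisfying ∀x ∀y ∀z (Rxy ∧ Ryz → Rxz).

□q → □□q

A defining formula is □q → □□q (the 4 axiom).
Suppose □q→□□q is valid. Take Rxy, Ryz and set V(q)={w : Rxw}. Then □q at x, so □□q at x, so □q at y, so q at z, i.e. Rxz.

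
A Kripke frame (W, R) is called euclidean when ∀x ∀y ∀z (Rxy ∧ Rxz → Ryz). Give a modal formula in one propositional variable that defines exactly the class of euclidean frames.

The condition is the Euclidean property. The 5 schema ◇q → □◇q defines it.
Suppose ◇q→□◇q is valid. Take Rxy, Rxz and set V(q)={y}. Then ◇q at x, so □◇q at x, so ◇q at z, so some w with Rzw has q; w=y, i.e. Rzy. By symmetry of the argument, Ryz.

◇q → □◇q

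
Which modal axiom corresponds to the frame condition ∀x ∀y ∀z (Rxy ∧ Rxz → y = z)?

◇r → □r

A defining formula is ◇r → □r (the CD axiom).
Suppose ◇r→□r is valid. Take Rxy, Rxz and set V(r)={y}. Then ◇r at x, so □r at x, so r at z, i.e. z=y.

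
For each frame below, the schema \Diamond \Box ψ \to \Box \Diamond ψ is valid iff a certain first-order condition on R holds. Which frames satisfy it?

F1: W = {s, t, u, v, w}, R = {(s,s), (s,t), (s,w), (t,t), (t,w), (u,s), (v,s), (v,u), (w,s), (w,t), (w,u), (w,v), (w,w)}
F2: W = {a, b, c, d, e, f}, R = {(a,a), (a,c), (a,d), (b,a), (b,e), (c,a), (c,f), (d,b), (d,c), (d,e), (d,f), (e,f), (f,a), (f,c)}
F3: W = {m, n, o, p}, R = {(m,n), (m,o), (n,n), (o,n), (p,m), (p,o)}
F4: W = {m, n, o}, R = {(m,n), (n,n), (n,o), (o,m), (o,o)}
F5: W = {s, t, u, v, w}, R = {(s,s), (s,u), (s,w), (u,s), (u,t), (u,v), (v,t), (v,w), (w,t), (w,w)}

F3

The schema corresponds to convergence: \forall x \forall y \forall z (Rxy \wedge Rxz \to \exists w (Ryw \wedge Rzw)).
F1: fails — Rwt and Rwu but t and u have no common successor.
F2: fails — Rba and Rbe but a and e have no common successor.
F3: ✓.
F4: fails — Rom and Roo but m and o have no common successor.
F5: fails — Ruv and Rut but v and t have no common successor.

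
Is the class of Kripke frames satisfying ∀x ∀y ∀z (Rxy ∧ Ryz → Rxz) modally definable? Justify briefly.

Definable; □q → □□q defines it

The condition is transitivity. A defining modal formula is □q → □□q.
Suppose □q→□□q is valid. Take Rxy, Ryz and set V(q)={w : Rxw}. Then □q at x, so □□q at x, so □q at y, so q at z, i.e. Rxz.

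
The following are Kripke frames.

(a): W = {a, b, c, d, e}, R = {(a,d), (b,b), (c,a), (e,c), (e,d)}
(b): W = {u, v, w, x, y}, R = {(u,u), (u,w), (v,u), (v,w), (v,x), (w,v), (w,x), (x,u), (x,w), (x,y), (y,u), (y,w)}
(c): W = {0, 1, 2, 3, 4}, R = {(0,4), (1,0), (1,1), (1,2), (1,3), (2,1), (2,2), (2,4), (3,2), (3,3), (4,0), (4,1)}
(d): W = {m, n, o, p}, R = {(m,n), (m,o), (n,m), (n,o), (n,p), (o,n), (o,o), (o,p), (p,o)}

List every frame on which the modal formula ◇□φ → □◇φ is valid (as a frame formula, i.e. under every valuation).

(d)

Frame correspondent (Sahlqvist): ∀x ∀y ∀z (Rxy ∧ Rxz → ∃w (Ryw ∧ Rzw)) — i.e. convergence.
(a): fails — Rad and Rad but d and d have no common successor.
(b): fails — Ruw and Ruu but w and u have no common successor.
(c): fails — R10 and R11 but 0 and 1 have no common successor.
(d): satisfies the condition.
Valid on: (d).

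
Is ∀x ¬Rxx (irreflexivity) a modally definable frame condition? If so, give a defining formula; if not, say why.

Any modally definable frame class is closed under surjective bounded morphisms.
The 3-cycle (worlds a,b,c with a→b→c→a) is irreflexive, and the map sending every world to a single reflexive point • is a surjective bounded morphism (forth: every edge maps to (•,•); back: every world has a successor). So any modal formula valid on the 3-cycle is also valid on the reflexive point, which is not irreflexive.
So no modal formula (or set of formulas) defines exactly the irreflexive frames.

Not definable by any modal formula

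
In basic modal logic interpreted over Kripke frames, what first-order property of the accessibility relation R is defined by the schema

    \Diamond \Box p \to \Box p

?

The Euclidean property

Equivalently (dual form): ◇p → □◇p.
Suppose ◇p→□◇p is valid. Take Rxy, Rxz and set V(p)={y}. Then ◇p at x, so □◇p at x, so ◇p at z, so some w with Rzw has p; w=y, i.e. Rzy. By symmetry of the argument, Ryz.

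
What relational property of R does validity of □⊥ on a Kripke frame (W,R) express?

This is the Ver axiom.
It corresponds to emptiness of R: ∀x ∀y ¬Rxy.

emptiness of R: ∀x ∀y ¬Rxy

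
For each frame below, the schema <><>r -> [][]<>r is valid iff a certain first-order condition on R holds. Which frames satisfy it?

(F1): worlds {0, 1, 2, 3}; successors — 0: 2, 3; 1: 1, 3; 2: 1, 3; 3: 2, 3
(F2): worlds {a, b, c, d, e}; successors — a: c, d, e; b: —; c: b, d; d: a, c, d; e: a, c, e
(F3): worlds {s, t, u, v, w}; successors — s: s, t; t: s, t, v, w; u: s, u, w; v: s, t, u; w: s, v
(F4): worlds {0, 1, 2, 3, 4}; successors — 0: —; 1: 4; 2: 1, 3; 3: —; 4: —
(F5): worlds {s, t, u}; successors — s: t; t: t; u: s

(F5)

Frame correspondent (Sahlqvist): forall x forall y forall z ((x R^2 y & x R^2 z) -> exists w (y = w & zRw)) — i.e. a generalized confluence (Geach) condition.
(F1): fails — 0R²1, 0R²3 but no w with 1=w and 3Rw.
(F2): fails — aR²a, aR²a but no w with a=w and aRw.
(F3): fails — sR²t, sR²w but no w* with t=w* and wRw*.
(F4): fails — 2R²4, 2R²4 but no w with 4=w and 4Rw.
(F5): condition met.
Valid on: (F5).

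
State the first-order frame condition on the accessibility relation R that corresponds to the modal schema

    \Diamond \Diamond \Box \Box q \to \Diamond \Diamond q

This is a Sahlqvist (Geach-type) schema ◇^2□^2q → □^0◇^2q.
First-order correspondent: \forall x \forall y (x R^2 y \to \exists w (y R^2 w \wedge x R^2 w)).

\forall x \forall y (x R^2 y \to \exists w (y R^2 w \wedge x R^2 w))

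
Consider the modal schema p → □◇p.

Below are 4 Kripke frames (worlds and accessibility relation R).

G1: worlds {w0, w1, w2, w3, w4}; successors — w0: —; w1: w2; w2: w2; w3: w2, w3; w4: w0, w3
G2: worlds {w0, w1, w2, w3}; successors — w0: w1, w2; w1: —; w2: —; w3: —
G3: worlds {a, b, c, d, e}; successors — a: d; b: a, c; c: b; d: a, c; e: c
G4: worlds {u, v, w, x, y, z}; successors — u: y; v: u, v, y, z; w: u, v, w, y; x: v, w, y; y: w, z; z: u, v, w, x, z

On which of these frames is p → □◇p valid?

none

The schema corresponds to symmetry: ∀x ∀y (Rxy → Ryx).
G1: fails — Rw1w2 but not Rw2w1.
G2: fails — Rw0w1 but not Rw1w0.
G3: fails — Rdc but not Rcd.
G4: fails — Ruy but not Ryu.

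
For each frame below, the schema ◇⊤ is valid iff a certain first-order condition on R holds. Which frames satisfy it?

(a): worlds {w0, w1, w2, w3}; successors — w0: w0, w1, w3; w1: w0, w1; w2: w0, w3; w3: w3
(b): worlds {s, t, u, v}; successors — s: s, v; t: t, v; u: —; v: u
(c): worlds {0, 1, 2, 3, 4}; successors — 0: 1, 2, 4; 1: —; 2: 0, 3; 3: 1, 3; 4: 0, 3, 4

Frame correspondent (Sahlqvist): ∀x ∃y Rxy — i.e. seriality.
(a): condition met.
(b): fails — world u has no successor.
(c): fails — world 1 has no successor.

(a)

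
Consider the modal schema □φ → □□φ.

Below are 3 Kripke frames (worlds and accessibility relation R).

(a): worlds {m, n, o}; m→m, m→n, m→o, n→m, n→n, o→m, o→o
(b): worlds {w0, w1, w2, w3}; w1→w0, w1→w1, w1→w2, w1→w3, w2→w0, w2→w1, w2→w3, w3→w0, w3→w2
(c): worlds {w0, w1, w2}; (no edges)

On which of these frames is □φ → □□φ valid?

This is the axiom for transitivity; its first-order frame correspondent is ∀x ∀y ∀z (Rxy ∧ Ryz → Rxz).
(a): fails — Rom and Rmn but not Ron.
(b): fails — Rw3w2 and Rw2w1 but not Rw3w1.
(c): satisfies the condition.

(c)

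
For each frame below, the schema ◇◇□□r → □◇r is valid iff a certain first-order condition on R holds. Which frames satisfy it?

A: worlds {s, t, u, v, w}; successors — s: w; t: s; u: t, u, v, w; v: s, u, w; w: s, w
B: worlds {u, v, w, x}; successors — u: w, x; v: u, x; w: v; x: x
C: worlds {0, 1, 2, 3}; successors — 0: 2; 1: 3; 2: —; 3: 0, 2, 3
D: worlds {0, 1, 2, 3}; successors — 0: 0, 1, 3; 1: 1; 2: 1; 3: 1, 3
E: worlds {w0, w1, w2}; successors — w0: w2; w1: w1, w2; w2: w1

D, E

The schema corresponds to a generalized confluence (Geach) condition: ∀x ∀y ∀z ((xR²y ∧ xRz) → ∃w (yR²w ∧ zRw)).
A: fails — uR²t, uRt but no w* with tR²w* and tRw*.
B: fails — uR²v, uRw but no t with vR²t and wRt.
C: fails — 1R²0, 1R3 but no w with 0R²w and 3Rw.
D: condition met.
E: condition met.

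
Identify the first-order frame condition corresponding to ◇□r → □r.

the Euclidean property: ∀x ∀y ∀z (Rxy ∧ Rxz → Ryz)

Equivalently (dual form): ◇r → □◇r.
Suppose ◇r→□◇r is valid. Take Rxy, Rxz and set V(r)={y}. Then ◇r at x, so □◇r at x, so ◇r at z, so some w with Rzw has r; w=y, i.e. Rzy. By symmetry of the argument, Ryz.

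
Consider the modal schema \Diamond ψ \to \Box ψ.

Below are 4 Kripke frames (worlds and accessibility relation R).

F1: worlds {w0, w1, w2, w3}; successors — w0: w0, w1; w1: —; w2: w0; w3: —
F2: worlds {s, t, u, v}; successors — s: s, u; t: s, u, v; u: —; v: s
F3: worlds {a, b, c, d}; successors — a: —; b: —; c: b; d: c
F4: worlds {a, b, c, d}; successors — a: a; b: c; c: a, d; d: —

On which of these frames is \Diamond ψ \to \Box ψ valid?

F3

This is the axiom for partial functionality; its first-order frame correspondent is \forall x \forall y \forall z (Rxy \wedge Rxz \to y = z).
F1: fails — w0 sees both w0 and w1.
F2: fails — s sees both s and u.
F3: condition met.
F4: fails — c sees both a and d.
Valid on: F3.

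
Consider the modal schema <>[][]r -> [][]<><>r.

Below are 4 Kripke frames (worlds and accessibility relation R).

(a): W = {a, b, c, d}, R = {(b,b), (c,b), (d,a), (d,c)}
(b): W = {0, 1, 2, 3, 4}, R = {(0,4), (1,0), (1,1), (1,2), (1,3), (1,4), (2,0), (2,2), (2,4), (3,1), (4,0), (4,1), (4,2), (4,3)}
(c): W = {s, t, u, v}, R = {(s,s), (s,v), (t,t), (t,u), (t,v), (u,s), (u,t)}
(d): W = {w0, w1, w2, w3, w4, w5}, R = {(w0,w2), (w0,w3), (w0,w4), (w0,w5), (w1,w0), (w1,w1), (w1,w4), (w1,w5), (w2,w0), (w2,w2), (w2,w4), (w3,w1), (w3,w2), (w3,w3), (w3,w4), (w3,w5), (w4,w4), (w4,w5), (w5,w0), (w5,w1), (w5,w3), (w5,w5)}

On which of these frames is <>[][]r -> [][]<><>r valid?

Frame correspondent (Sahlqvist): forall x forall y forall z ((xRy & x R^2 z) -> exists w (y R^2 w & z R^2 w)) — i.e. a generalized confluence (Geach) condition.
(a): fails — dRa, dR²b but no w with aR²w and bR²w.
(b): ✓.
(c): fails — sRs, sR²v but no w with sR²w and vR²w.
(d): ✓.

(b), (d)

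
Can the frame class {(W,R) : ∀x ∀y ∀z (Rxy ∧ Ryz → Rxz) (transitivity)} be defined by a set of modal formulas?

Yes — defined by □r → □□r

Yes: it is transitivity, defined by the 4 schema □r → □□r.
Suppose □r→□□r is valid. Take Rxy, Ryz and set V(r)={w : Rxw}. Then □r at x, so □□r at x, so □r at y, so r at z, i.e. Rxz.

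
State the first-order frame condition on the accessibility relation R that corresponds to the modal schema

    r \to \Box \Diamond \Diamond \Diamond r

\forall x \forall z (xRz \to \exists w (x = w \wedge z R^3 w))

This is a Sahlqvist (Geach-type) schema ◇^0□^0r → □^1◇^3r.
Minimal-valuation argument: fix x; take any y with xR^0y and any z with xR^1z. Set V(r) to the set of worlds R-reachable from y in exactly 0 steps. Then □^0r holds at y, so the antecedent holds at x; validity forces ◇^3r at z, giving a w with zR^3w and yR^0w.
First-order correspondent: \forall x \forall z (xRz \to \exists w (x = w \wedge z R^3 w)).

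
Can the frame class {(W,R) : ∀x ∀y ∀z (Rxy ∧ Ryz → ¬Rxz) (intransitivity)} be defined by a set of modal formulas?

No

Modal frame validity is preserved under surjective bounded morphisms.
The 3-cycle (worlds w0,w1,w2 with w0→w1→w2→w0) is intransitive. Mapping every world to a single reflexive point • is a surjective bounded morphism; the reflexive point is not intransitive (R••∧R•• but R••).
So the class is not modally definable.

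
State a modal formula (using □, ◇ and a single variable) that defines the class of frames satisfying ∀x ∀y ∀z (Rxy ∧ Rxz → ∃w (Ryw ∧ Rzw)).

A defining formula is ◇□q → □◇q (the .2 axiom).
Suppose ◇□q→□◇q is valid. Take Rxy, Rxz and set V(q)={w : Ryw}. Then □q at y so ◇□q at x, so □◇q at x, so ◇q at z, giving w with Rzw and Ryw.

◇□q → □◇q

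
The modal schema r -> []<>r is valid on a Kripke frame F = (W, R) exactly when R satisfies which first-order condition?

Suppose r→□◇r is valid. Take Rxy and set V(r)={x}. Then r at x, so □◇r at x, so ◇r at y, so some z with Ryz has r; z=x, i.e. Ryx.
Conversely, any frame satisfying forall x forall y (Rxy -> Ryx) validates the schema.
Frame condition: forall x forall y (Rxy -> Ryx).

symmetry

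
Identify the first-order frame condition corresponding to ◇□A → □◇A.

convergence

Suppose ◇□A→□◇A is valid. Take Rxy, Rxz and set V(A)={w : Ryw}. Then □A at y so ◇□A at x, so □◇A at x, so ◇A at z, giving w with Rzw and Ryw.
Conversely, any frame satisfying ∀x ∀y ∀z (Rxy ∧ Rxz → ∃w (Ryw ∧ Rzw)) validates the schema.
Frame condition: ∀x ∀y ∀z (Rxy ∧ Rxz → ∃w (Ryw ∧ Rzw)).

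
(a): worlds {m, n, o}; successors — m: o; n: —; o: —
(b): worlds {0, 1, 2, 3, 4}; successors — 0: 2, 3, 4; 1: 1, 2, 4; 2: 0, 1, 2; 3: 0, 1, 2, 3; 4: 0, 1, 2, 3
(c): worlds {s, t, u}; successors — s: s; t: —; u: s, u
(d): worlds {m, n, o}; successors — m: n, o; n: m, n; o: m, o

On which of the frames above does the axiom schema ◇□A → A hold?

(d)

This is the axiom for symmetry; its first-order frame correspondent is ∀x ∀y (Rxy → Ryx).
(a): fails — Rmo but not Rom.
(b): fails — R32 but not R23.
(c): fails — Rus but not Rsu.
(d): satisfies the condition.
Valid on: (d).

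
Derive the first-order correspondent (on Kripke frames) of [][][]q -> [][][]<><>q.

forall x forall z (x R^3 z -> exists w (x R^3 w & z R^2 w))

This is a Sahlqvist (Geach-type) schema ◇^0□^3q → □^3◇^2q.
First-order correspondent: forall x forall z (x R^3 z -> exists w (x R^3 w & z R^2 w)).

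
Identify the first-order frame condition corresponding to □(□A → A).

Suppose □(□A→A) is valid. Take Rxy and set V(A)={w : Ryw}. Then at y, □A holds; since □(□A→A) at x, □A→A at y, so A at y, i.e. Ryy.
Conversely, any frame satisfying ∀x ∀y (Rxy → Ryy) validates the schema.
So the correspondent is shift-reflexivity.

Shift-reflexivity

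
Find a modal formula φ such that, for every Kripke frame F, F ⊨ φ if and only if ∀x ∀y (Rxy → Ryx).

A defining formula is s → □◇s (the B axiom).
Suppose s→□◇s is valid. Take Rxy and set V(s)={x}. Then s at x, so □◇s at x, so ◇s at y, so some z with Ryz has s; z=x, i.e. Ryx.

s → □◇s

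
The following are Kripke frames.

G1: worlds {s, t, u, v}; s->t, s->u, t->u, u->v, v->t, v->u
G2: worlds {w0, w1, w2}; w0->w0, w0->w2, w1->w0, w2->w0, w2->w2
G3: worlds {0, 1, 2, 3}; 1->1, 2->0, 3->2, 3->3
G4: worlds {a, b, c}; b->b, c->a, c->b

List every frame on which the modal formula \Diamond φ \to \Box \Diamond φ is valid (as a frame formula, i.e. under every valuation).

The schema corresponds to the Euclidean property: \forall x \forall y \forall z (Rxy \wedge Rxz \to Ryz).
G1: fails — Rsu and Rsu but not Ruu.
G2: satisfies the condition.
G3: fails — R20 and R20 but not R00.
G4: fails — Rca and Rca but not Raa.

G2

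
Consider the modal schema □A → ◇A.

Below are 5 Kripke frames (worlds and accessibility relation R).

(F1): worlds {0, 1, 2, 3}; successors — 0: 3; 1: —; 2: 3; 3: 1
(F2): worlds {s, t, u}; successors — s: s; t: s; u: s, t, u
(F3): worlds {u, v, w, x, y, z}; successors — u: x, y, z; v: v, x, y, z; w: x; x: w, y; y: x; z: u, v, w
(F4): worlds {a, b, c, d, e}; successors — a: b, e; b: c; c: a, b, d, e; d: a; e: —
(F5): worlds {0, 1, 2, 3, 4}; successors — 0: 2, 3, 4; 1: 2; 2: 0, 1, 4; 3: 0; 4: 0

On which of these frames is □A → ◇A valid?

This is the axiom for seriality; its first-order frame correspondent is ∀x ∃y Rxy.
(F1): fails — world 1 has no successor.
(F2): condition met.
(F3): condition met.
(F4): fails — world e has no successor.
(F5): condition met.
Valid on: (F2), (F3), (F5).

(F2), (F3), (F5)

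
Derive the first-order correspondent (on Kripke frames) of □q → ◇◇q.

∀x ∃w (xRw ∧ xR²w)

This is a Sahlqvist (Geach-type) schema ◇^0□^1q → □^0◇^2q.
First-order correspondent: ∀x ∃w (xRw ∧ xR²w).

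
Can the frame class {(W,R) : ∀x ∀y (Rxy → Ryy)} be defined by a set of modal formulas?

This is a Sahlqvist condition; the T□ axiom □(□p → p) defines it.
Suppose □(□p→p) is valid. Take Rxy and set V(p)={w : Ryw}. Then at y, □p holds; since □(□p→p) at x, □p→p at y, so p at y, i.e. Ryy.

Yes, by □(□p → p)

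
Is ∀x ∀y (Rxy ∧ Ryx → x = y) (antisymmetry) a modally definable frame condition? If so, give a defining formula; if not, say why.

Not modally definable

If a class were modally definable it would be closed under surjective bounded morphisms (Goldblatt–Thomason).
The 8-cycle (worlds s,t,u,v,w,x,y,z with s→t→u→v→w→x→y→z→s) is antisymmetric. Sending even-indexed worlds to • and odd-indexed worlds to ∘ is a surjective bounded morphism onto the two-world frame with •↔∘, which is not antisymmetric.
Hence antisymmetry is not modally definable.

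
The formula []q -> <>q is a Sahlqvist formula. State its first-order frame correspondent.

Seriality

This schema is the D axiom.
It corresponds to seriality: forall x exists y Rxy.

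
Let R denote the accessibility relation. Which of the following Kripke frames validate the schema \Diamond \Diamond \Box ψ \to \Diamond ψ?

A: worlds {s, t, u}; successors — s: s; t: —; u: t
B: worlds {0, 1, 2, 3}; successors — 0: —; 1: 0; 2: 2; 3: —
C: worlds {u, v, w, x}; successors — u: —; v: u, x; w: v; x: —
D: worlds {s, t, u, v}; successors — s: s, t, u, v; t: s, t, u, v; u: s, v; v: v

Frame correspondent (Sahlqvist): \forall x \forall y (x R^2 y \to \exists w (yRw \wedge xRw)) — i.e. a generalized confluence (Geach) condition.
A: satisfies the condition.
B: satisfies the condition.
C: fails — wR²u but no t with uRt and wRt.
D: satisfies the condition.

A, B, D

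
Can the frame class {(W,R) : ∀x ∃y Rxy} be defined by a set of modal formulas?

The condition is seriality. A defining modal formula is □r → ◇r.
Suppose □r→◇r is valid. At any x set V(r)=W. Then □r at x, so ◇r at x, so x has a successor.

Yes, by □r → ◇r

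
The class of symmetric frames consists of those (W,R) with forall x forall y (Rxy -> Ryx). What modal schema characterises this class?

p → □◇p

A defining formula is p → □◇p (the B axiom).
Suppose p→□◇p is valid. Take Rxy and set V(p)={x}. Then p at x, so □◇p at x, so ◇p at y, so some z with Ryz has p; z=x, i.e. Ryx.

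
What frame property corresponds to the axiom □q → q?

This is the T axiom.
Its frame correspondent is reflexivity — ∀x Rxx.

reflexivity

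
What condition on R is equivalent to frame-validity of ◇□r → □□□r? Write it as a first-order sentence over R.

∀x ∀y ∀z ((xRy ∧ xR³z) → ∃w (yRw ∧ z = w))

This is a Sahlqvist (Geach-type) schema ◇^1□^1r → □^3◇^0r.
Minimal-valuation argument: fix x; take any y with xR^1y and any z with xR^3z. Set V(r) to the set of worlds R-reachable from y in exactly 1 step. Then □^1r holds at y, so the antecedent holds at x; validity forces ◇^0r at z, giving a w with zR^0w and yR^1w.
First-order correspondent: ∀x ∀y ∀z ((xRy ∧ xR³z) → ∃w (yRw ∧ z = w)).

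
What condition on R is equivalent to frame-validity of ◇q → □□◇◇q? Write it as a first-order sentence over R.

∀x ∀y ∀z ((xRy ∧ xR²z) → ∃w (y = w ∧ zR²w))

This is a Sahlqvist (Geach-type) schema ◇^1□^0q → □^2◇^2q.
Minimal-valuation argument: fix x; take any y with xR^1y and any z with xR^2z. Set V(q) to the set of worlds R-reachable from y in exactly 0 steps. Then □^0q holds at y, so the antecedent holds at x; validity forces ◇^2q at z, giving a w with zR^2w and yR^0w.
First-order correspondent: ∀x ∀y ∀z ((xRy ∧ xR²z) → ∃w (y = w ∧ zR²w)).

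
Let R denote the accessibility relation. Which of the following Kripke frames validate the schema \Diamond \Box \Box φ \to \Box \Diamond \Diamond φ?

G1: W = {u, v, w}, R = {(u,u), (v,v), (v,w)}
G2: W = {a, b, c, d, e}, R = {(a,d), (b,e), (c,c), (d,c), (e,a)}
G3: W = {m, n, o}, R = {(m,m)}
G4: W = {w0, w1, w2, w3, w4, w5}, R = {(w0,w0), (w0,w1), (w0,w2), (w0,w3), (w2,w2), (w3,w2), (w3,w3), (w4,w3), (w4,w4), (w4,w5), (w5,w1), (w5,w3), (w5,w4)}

This is the axiom for a generalized confluence (Geach) condition; its first-order frame correspondent is \forall x \forall y \forall z ((xRy \wedge xRz) \to \exists w (y R^2 w \wedge z R^2 w)).
G1: fails — vRv, vRw but no t with vR²t and wR²t.
G2: satisfies the condition.
G3: satisfies the condition.
G4: fails — w0Rw0, w0Rw1 but no w with w0R²w and w1R²w.
Valid on: G2, G3.

G2, G3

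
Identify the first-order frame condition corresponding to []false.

□⊥ is valid iff no world has any successor (otherwise □⊥ fails at any world with one).

Emptiness of R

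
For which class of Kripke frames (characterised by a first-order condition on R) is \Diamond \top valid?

This schema is equivalent to the D axiom □ψ → ◇ψ.
It corresponds to seriality: \forall x \exists y Rxy.

Seriality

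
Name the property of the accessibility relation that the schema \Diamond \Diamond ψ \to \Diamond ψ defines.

transitivity: \forall x \forall y \forall z (Rxy \wedge Ryz \to Rxz)

This schema is equivalent to the 4 axiom □ψ → □□ψ.
Its frame correspondent is transitivity — \forall x \forall y \forall z (Rxy \wedge Ryz \to Rxz).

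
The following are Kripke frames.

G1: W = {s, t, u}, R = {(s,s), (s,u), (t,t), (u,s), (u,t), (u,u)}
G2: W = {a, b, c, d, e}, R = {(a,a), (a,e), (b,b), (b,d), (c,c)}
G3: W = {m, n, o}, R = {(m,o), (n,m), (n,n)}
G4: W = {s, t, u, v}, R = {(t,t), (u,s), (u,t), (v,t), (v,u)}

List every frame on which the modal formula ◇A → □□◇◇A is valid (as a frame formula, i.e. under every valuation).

This is the axiom for a generalized confluence (Geach) condition; its first-order frame correspondent is ∀x ∀y ∀z ((xRy ∧ xR²z) → ∃w (y = w ∧ zR²w)).
G1: fails — sRs, sR²t but no w with s=w and tR²w.
G2: fails — aRa, aR²e but no w with a=w and eR²w.
G3: fails — nRm, nR²m but no w with m=w and mR²w.
G4: fails — uRs, uR²t but no w with s=w and tR²w.
Valid on no frame.

none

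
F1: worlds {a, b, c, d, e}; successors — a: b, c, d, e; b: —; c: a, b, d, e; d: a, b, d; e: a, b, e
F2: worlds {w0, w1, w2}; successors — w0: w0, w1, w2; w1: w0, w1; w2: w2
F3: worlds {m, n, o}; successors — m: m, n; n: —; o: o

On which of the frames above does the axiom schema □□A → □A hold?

This is the axiom for density; its first-order frame correspondent is ∀x ∀y (Rxy → ∃z (Rxz ∧ Rzy)).
F1: fails — Rac but no z with Raz and Rzc.
F2: condition met.
F3: condition met.

F2, F3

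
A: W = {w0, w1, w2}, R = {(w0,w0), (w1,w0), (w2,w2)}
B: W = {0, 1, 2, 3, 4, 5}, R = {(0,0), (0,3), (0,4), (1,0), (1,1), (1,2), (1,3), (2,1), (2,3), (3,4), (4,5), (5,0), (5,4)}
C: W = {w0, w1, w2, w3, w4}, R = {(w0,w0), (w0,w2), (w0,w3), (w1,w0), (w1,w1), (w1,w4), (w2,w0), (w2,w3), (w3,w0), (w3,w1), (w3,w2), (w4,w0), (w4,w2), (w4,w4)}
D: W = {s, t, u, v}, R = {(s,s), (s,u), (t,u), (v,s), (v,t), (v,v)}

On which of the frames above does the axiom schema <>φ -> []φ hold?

A

This is the axiom for partial functionality; its first-order frame correspondent is forall x forall y forall z (Rxy & Rxz -> y = z).
A: ✓.
B: fails — 0 sees both 0 and 3.
C: fails — w0 sees both w0 and w2.
D: fails — s sees both s and u.
Valid on: A.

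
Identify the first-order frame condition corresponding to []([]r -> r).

Suppose □(□r→r) is valid. Take Rxy and set V(r)={w : Ryw}. Then at y, □r holds; since □(□r→r) at x, □r→r at y, so r at y, i.e. Ryy.

Shift-reflexivity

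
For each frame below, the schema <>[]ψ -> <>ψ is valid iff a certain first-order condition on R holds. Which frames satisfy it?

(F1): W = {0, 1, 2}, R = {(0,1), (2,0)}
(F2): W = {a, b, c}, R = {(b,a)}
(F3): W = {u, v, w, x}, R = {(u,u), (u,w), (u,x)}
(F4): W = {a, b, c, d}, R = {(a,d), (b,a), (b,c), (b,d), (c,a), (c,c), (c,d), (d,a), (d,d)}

This is the axiom for a generalized confluence (Geach) condition; its first-order frame correspondent is forall x forall y (xRy -> exists w (yRw & xRw)).
(F1): fails — 0R1 but no w with 1Rw and 0Rw.
(F2): fails — bRa but no w with aRw and bRw.
(F3): fails — uRw but no t with wRt and uRt.
(F4): ✓.
Valid on: (F4).

(F4)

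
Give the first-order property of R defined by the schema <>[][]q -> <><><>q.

This is a Sahlqvist (Geach-type) schema ◇^1□^2q → □^0◇^3q.
Minimal-valuation argument: fix x; take any y with xR^1y and any z with xR^0z. Set V(q) to the set of worlds R-reachable from y in exactly 2 steps. Then □^2q holds at y, so the antecedent holds at x; validity forces ◇^3q at z, giving a w with zR^3w and yR^2w.
First-order correspondent: forall x forall y (xRy -> exists w (y R^2 w & x R^3 w)).

forall x forall y (xRy -> exists w (y R^2 w & x R^3 w))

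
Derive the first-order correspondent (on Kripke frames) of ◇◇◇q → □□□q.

This is a Sahlqvist (Geach-type) schema ◇^3□^0q → □^3◇^0q.
Minimal-valuation argument: fix x; take any y with xR^3y and any z with xR^3z. Set V(q) to the set of worlds R-reachable from y in exactly 0 steps. Then □^0q holds at y, so the antecedent holds at x; validity forces ◇^0q at z, giving a w with zR^0w and yR^0w.
First-order correspondent: ∀x ∀y ∀z ((xR³y ∧ xR³z) → ∃w (y = w ∧ z = w)).

∀x ∀y ∀z ((xR³y ∧ xR³z) → ∃w (y = w ∧ z = w))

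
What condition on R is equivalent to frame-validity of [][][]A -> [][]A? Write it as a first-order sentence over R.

forall x forall z (x R^2 z -> exists w (x R^3 w & z = w))

This is a Sahlqvist (Geach-type) schema ◇^0□^3A → □^2◇^0A.
Minimal-valuation argument: fix x; take any y with xR^0y and any z with xR^2z. Set V(A) to the set of worlds R-reachable from y in exactly 3 steps. Then □^3A holds at y, so the antecedent holds at x; validity forces ◇^0A at z, giving a w with zR^0w and yR^3w.
First-order correspondent: forall x forall z (x R^2 z -> exists w (x R^3 w & z = w)).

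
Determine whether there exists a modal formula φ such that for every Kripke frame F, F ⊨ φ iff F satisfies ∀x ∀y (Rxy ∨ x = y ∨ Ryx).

No

If a class were modally definable it would be closed under disjoint unions (Goldblatt–Thomason).
Take 3 disjoint single-world reflexive frames: each is trivially connected, but their disjoint union has 3 worlds with no edge between distinct components, so it is not connected.
Hence connectedness of R is not modally definable.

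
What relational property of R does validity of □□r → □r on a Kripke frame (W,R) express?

Suppose □□r→□r is valid. Take Rxy and set V(r)={w : xR²w}. Then □□r at x, so □r at x, so r at y, i.e. ∃z(Rxz∧Rzy).

density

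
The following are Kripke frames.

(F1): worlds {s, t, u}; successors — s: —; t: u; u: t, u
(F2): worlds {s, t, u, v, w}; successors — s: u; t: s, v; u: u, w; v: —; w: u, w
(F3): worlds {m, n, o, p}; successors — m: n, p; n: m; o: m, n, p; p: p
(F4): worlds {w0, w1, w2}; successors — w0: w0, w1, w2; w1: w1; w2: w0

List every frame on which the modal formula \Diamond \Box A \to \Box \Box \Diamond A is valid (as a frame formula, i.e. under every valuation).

(F1)

The schema corresponds to a generalized confluence (Geach) condition: \forall x \forall y \forall z ((xRy \wedge x R^2 z) \to \exists w (yRw \wedge zRw)).
(F1): condition met.
(F2): fails — tRv, tR²u but no w* with vRw* and uRw*.
(F3): fails — mRn, mR²m but no w with nRw and mRw.
(F4): fails — w0Rw1, w0R²w2 but no w with w1Rw and w2Rw.
Valid on: (F1).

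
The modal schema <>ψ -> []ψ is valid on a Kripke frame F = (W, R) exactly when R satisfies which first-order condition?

partial functionality: forall x forall y forall z (Rxy & Rxz -> y = z)

Suppose ◇ψ→□ψ is valid. Take Rxy, Rxz and set V(ψ)={y}. Then ◇ψ at x, so □ψ at x, so ψ at z, i.e. z=y.
The converse is a direct semantic check.
Frame condition: forall x forall y forall z (Rxy & Rxz -> y = z).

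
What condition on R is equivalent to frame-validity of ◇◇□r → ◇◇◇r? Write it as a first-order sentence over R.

∀x ∀y (xR²y → ∃w (yRw ∧ xR³w))

This is a Sahlqvist (Geach-type) schema ◇^2□^1r → □^0◇^3r.
First-order correspondent: ∀x ∀y (xR²y → ∃w (yRw ∧ xR³w)).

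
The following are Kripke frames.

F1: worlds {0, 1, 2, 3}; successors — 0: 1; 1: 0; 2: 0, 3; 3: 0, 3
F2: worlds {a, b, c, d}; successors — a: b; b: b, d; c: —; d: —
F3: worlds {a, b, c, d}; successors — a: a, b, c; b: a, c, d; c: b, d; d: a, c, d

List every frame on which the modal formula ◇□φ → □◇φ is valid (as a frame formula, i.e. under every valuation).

Frame correspondent (Sahlqvist): ∀x ∀y ∀z (Rxy ∧ Rxz → ∃w (Ryw ∧ Rzw)) — i.e. convergence.
F1: fails — R23 and R20 but 3 and 0 have no common successor.
F2: fails — Rbd and Rbd but d and d have no common successor.
F3: satisfies the condition.
Valid on: F3.

F3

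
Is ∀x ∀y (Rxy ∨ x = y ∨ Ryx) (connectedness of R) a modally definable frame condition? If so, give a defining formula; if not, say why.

No

Any modally definable frame class is closed under disjoint unions.
Take 3 disjoint single-world reflexive frames: each is trivially connected, but their disjoint union has 3 worlds with no edge between distinct components, so it is not connected.
So no modal formula (or set of formulas) defines exactly the connected frames.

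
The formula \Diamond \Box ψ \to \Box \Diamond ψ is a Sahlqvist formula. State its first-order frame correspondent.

Suppose ◇□ψ→□◇ψ is valid. Take Rxy, Rxz and set V(ψ)={w : Ryw}. Then □ψ at y so ◇□ψ at x, so □◇ψ at x, so ◇ψ at z, giving w with Rzw and Ryw.

convergence: \forall x \forall y \forall z (Rxy \wedge Rxz \to \exists w (Ryw \wedge Rzw))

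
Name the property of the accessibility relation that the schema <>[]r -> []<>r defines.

Suppose ◇□r→□◇r is valid. Take Rxy, Rxz and set V(r)={w : Ryw}. Then □r at y so ◇□r at x, so □◇r at x, so ◇r at z, giving w with Rzw and Ryw.

convergence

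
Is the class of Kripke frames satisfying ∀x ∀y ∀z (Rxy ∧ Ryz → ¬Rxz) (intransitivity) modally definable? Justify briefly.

Any modally definable frame class is closed under surjective bounded morphisms.
The 5-cycle (worlds a,b,c,d,e with a→b→c→d→e→a) is intransitive. Mapping every world to a single reflexive point • is a surjective bounded morphism; the reflexive point is not intransitive (R••∧R•• but R••).
So the class is not modally definable.

Not modally definable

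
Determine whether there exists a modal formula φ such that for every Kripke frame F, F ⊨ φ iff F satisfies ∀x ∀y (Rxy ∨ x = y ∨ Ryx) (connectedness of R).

Modal frame validity is preserved under disjoint unions.
Take 4 disjoint single-world reflexive frames: each is trivially connected, but their disjoint union has 4 worlds with no edge between distinct components, so it is not connected.
So the class is not modally definable.

Not modally definable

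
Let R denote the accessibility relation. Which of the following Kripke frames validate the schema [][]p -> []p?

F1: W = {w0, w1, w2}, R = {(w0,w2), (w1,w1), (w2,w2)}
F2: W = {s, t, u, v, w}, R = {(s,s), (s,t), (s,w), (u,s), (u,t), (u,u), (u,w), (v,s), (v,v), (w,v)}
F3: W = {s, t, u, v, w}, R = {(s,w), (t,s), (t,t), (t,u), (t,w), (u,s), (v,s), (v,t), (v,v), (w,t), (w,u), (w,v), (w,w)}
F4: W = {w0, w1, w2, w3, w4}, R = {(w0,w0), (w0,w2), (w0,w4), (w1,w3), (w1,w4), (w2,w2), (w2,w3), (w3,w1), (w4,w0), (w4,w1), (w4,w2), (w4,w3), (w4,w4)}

The schema corresponds to density: forall x forall y (Rxy -> exists z (Rxz & Rzy)).
F1: holds.
F2: holds.
F3: fails — Rus but no z with Ruz and Rzs.
F4: fails — Rw3w1 but no z with Rw3z and Rzw1.
Valid on: F1, F2.

F1, F2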